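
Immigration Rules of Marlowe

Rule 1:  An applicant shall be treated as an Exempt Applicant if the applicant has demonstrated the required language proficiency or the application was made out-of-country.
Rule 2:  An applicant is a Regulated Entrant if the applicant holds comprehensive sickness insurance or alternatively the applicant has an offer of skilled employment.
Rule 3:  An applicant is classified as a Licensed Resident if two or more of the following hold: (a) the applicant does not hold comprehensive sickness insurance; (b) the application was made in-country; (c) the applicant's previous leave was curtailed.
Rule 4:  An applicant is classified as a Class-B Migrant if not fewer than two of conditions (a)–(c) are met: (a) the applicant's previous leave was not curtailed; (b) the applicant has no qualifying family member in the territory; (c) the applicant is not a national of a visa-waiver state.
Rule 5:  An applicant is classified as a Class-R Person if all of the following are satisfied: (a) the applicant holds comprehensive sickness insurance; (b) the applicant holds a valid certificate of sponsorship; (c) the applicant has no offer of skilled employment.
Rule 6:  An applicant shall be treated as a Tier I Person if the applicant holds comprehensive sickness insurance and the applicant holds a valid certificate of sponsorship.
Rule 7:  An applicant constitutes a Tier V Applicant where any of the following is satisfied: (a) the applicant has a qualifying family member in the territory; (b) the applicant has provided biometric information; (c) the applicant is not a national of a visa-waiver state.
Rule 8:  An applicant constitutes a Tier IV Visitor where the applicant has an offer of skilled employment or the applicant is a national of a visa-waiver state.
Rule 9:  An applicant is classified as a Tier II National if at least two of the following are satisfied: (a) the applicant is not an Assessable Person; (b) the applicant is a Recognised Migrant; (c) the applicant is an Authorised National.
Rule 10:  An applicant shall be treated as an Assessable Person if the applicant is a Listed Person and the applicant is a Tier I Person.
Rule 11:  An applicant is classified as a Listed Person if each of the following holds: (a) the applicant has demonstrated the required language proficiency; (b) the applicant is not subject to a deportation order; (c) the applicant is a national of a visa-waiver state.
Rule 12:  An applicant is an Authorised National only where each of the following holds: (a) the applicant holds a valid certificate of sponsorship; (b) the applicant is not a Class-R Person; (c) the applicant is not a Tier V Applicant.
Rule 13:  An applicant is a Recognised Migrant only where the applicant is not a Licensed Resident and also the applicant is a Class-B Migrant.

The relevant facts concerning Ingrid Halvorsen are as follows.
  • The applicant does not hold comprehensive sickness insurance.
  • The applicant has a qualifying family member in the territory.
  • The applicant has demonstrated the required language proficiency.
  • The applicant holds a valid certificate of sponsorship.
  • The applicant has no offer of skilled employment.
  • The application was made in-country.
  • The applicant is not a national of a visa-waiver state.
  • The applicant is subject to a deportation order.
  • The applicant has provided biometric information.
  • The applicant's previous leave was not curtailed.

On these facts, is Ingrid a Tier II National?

Under rule 11: the applicant has demonstrated the required language proficiency? yes; and the applicant is not subject to a deportation order? no; and the applicant is a national of a visa-waiver state? no. So the applicant is not a Listed Person.
Under rule 6: the applicant holds comprehensive sickness insurance? no; and the applicant holds a valid certificate of sponsorship? yes. So the applicant is not a Tier I Person.
Under rule 10: Listed Person (rule 11)? no; and Tier I Person (rule 6)? no. So the applicant is not an Assessable Person.
Under rule 3: the applicant does not hold comprehensive sickness insurance? yes; the application was made in-country? yes; the applicant's previous leave was curtailed? no — 2 of 3 hold (need ≥2) → satisfied.
Under rule 4: the applicant's previous leave was not curtailed? yes; the applicant has no qualifying family member in the territory? no; the applicant is not a national of a visa-waiver state? yes — 2 of 3 hold (need ≥2) → satisfied.
Under rule 13: not a Licensed Resident (rule 3)? no; and Class-B Migrant (rule 4)? yes. So the applicant is not a Recognised Migrant.
Under rule 5: the applicant holds comprehensive sickness insurance? no; and the applicant holds a valid certificate of sponsorship? yes; and the applicant has no offer of skilled employment? yes. So the applicant is not a Class-R Person.
Under rule 7: the applicant has a qualifying family member in the territory? yes; or the applicant has provided biometric information? yes; or the applicant is not a national of a visa-waiver state? yes. So the applicant is a Tier V Applicant.
Under rule 12: the applicant holds a valid certificate of sponsorship? yes; and not a Class-R Person (rule 5)? yes; and not a Tier V Applicant (rule 7)? no. So the applicant is not an Authorised National.
Under rule 9: not an Assessable Person (rule 10)? yes; Recognised Migrant (rule 13)? no; Authorised National (rule 12)? no — 1 of 3 hold (need ≥2) → not satisfied.

No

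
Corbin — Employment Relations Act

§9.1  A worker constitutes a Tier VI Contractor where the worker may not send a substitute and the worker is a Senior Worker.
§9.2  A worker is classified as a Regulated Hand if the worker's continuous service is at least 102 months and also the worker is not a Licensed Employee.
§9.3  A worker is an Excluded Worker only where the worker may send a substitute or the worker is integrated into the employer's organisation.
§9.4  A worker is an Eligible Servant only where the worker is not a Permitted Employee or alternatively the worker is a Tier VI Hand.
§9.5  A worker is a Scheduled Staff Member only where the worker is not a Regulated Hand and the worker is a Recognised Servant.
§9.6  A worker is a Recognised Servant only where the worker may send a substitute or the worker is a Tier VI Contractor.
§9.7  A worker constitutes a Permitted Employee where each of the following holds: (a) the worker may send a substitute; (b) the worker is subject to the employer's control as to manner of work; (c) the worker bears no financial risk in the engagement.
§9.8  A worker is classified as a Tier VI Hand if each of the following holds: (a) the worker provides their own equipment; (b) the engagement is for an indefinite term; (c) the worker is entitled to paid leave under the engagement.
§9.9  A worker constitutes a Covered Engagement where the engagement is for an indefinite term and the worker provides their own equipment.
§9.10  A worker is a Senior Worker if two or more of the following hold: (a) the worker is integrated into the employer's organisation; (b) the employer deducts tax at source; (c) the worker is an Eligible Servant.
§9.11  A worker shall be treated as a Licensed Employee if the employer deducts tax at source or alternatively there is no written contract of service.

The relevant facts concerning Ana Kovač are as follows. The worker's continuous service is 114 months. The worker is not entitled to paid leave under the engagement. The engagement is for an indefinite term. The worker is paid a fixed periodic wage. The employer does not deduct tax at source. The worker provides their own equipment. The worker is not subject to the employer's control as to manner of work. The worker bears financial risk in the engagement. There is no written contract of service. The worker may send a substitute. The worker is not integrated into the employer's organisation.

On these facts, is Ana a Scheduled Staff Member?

Yes

Under §9.11: the employer deducts tax at source? no; or there is no written contract of service? yes. So the worker is a Licensed Employee.
Under §9.2: worker's continuous service: 114 months ≥ 102 months? yes; and not a Licensed Employee (§9.11)? no. So the worker is not a Regulated Hand.
Under §9.7: the worker may send a substitute? yes; and the worker is subject to the employer's control as to manner of work? no; and the worker bears no financial risk in the engagement? no. So the worker is not a Permitted Employee.
Under §9.8: the worker provides their own equipment? yes; and the engagement is for an indefinite term? yes; and the worker is entitled to paid leave under the engagement? no. So the worker is not a Tier VI Hand.
Under §9.4: not a Permitted Employee (§9.7)? yes; or Tier VI Hand (§9.8)? no. So the worker is an Eligible Servant.
Under §9.10: the worker is integrated into the employer's organisation? no; the employer deducts tax at source? no; Eligible Servant (§9.4)? yes — 1 of 3 hold (need ≥2) → not satisfied.
Under §9.1: the worker may not send a substitute? no; and Senior Worker (§9.10)? no. So the worker is not a Tier VI Contractor.
Under §9.6: the worker may send a substitute? yes; or Tier VI Contractor (§9.1)? no. So the worker is a Recognised Servant.
Under §9.5: not a Regulated Hand (§9.2)? yes; and Recognised Servant (§9.6)? yes. So the worker is a Scheduled Staff Member.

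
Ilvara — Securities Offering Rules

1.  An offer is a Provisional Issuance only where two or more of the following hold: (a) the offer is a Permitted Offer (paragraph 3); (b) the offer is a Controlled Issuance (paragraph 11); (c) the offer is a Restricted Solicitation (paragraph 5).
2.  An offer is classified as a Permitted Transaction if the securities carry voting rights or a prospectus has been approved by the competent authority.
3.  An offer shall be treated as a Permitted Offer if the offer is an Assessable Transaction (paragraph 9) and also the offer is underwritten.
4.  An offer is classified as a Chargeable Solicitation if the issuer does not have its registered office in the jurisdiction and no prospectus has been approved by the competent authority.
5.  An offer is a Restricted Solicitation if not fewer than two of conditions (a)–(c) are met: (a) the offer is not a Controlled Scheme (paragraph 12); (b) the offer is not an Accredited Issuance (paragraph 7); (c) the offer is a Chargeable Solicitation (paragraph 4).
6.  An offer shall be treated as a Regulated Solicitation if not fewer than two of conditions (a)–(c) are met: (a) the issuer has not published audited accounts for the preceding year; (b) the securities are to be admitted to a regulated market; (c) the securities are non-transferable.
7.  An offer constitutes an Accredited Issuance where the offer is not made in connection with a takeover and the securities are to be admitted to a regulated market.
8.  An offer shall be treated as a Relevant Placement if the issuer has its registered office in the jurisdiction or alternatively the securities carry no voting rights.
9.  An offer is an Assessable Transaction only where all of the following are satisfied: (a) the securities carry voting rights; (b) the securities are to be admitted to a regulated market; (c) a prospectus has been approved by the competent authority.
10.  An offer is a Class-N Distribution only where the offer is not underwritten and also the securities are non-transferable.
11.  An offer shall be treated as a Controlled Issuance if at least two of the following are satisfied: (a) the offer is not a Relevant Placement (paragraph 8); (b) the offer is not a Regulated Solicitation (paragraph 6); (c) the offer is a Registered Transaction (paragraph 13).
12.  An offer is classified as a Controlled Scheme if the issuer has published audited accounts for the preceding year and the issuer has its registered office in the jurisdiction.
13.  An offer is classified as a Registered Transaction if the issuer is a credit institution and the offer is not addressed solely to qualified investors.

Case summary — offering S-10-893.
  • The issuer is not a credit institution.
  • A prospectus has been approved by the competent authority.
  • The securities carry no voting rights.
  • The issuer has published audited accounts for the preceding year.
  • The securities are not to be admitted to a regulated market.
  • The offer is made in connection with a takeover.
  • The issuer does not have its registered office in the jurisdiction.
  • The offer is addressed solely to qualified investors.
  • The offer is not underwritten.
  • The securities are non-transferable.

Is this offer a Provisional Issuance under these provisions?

No

paragraph 9 — Assessable Transaction: [the securities carry voting rights? no] AND [the securities are to be admitted to a regulated market? no] AND [a prospectus has been approved by the competent authority? yes] → not satisfied.
paragraph 3 — Permitted Offer: [Assessable Transaction (paragraph 9)? no] AND [the offer is underwritten? no] → not satisfied.
paragraph 8 — Relevant Placement: [the issuer has its registered office in the jurisdiction? no] OR [the securities carry no voting rights? yes] → satisfied.
paragraph 6 — Regulated Solicitation: the issuer has not published audited accounts for the preceding year? no; the securities are to be admitted to a regulated market? no; the securities are non-transferable? yes — 1 of 3 hold (need ≥2) → not satisfied.
paragraph 13 — Registered Transaction: [the issuer is a credit institution? no] AND [the offer is not addressed solely to qualified investors? no] → not satisfied.
paragraph 11 — Controlled Issuance: not a Relevant Placement (paragraph 8)? no; not a Regulated Solicitation (paragraph 6)? yes; Registered Transaction (paragraph 13)? no — 1 of 3 hold (need ≥2) → not satisfied.
paragraph 12 — Controlled Scheme: [the issuer has published audited accounts for the preceding year? yes] AND [the issuer has its registered office in the jurisdiction? no] → not satisfied.
paragraph 7 — Accredited Issuance: [the offer is not made in connection with a takeover? no] AND [the securities are to be admitted to a regulated market? no] → not satisfied.
paragraph 4 — Chargeable Solicitation: [the issuer does not have its registered office in the jurisdiction? yes] AND [no prospectus has been approved by the competent authority? no] → not satisfied.
paragraph 5 — Restricted Solicitation: not a Controlled Scheme (paragraph 12)? yes; not an Accredited Issuance (paragraph 7)? yes; Chargeable Solicitation (paragraph 4)? no — 2 of 3 hold (need ≥2) → satisfied.
paragraph 1 — Provisional Issuance: Permitted Offer (paragraph 3)? no; Controlled Issuance (paragraph 11)? no; Restricted Solicitation (paragraph 5)? yes — 1 of 3 hold (need ≥2) → not satisfied.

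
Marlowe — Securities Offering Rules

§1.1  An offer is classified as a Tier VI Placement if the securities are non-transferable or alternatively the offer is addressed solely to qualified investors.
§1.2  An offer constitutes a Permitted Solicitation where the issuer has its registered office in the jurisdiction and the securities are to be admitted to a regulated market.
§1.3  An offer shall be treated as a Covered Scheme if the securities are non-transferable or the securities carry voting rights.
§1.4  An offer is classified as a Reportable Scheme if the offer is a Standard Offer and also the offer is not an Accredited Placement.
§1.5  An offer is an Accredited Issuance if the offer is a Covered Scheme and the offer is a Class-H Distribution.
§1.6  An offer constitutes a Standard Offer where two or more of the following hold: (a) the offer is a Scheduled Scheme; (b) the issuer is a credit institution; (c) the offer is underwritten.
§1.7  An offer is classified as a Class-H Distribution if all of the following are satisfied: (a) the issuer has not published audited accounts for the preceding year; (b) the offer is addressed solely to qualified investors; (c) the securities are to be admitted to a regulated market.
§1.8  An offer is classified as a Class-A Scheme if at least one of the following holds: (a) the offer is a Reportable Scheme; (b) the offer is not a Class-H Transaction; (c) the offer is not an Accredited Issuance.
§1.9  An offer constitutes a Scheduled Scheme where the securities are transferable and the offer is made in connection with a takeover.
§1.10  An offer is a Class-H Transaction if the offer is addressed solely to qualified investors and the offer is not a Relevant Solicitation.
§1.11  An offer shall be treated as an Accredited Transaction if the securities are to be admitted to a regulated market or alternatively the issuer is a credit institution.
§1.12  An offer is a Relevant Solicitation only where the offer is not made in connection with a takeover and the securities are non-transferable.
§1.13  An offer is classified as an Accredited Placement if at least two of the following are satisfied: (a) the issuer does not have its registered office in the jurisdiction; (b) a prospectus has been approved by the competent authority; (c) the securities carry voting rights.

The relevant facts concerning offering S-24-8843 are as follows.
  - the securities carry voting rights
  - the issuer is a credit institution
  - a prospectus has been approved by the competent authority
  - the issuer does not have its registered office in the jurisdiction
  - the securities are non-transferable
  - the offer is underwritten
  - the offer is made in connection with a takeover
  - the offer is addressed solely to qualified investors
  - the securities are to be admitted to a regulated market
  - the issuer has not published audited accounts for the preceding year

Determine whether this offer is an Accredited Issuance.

Yes

Under §1.3: the securities are non-transferable? yes; or the securities carry voting rights? yes. So the offer is a Covered Scheme.
Under §1.7: the issuer has not published audited accounts for the preceding year? yes; and the offer is addressed solely to qualified investors? yes; and the securities are to be admitted to a regulated market? yes. So the offer is a Class-H Distribution.
Under §1.5: Covered Scheme (§1.3)? yes; and Class-H Distribution (§1.7)? yes. So the offer is an Accredited Issuance.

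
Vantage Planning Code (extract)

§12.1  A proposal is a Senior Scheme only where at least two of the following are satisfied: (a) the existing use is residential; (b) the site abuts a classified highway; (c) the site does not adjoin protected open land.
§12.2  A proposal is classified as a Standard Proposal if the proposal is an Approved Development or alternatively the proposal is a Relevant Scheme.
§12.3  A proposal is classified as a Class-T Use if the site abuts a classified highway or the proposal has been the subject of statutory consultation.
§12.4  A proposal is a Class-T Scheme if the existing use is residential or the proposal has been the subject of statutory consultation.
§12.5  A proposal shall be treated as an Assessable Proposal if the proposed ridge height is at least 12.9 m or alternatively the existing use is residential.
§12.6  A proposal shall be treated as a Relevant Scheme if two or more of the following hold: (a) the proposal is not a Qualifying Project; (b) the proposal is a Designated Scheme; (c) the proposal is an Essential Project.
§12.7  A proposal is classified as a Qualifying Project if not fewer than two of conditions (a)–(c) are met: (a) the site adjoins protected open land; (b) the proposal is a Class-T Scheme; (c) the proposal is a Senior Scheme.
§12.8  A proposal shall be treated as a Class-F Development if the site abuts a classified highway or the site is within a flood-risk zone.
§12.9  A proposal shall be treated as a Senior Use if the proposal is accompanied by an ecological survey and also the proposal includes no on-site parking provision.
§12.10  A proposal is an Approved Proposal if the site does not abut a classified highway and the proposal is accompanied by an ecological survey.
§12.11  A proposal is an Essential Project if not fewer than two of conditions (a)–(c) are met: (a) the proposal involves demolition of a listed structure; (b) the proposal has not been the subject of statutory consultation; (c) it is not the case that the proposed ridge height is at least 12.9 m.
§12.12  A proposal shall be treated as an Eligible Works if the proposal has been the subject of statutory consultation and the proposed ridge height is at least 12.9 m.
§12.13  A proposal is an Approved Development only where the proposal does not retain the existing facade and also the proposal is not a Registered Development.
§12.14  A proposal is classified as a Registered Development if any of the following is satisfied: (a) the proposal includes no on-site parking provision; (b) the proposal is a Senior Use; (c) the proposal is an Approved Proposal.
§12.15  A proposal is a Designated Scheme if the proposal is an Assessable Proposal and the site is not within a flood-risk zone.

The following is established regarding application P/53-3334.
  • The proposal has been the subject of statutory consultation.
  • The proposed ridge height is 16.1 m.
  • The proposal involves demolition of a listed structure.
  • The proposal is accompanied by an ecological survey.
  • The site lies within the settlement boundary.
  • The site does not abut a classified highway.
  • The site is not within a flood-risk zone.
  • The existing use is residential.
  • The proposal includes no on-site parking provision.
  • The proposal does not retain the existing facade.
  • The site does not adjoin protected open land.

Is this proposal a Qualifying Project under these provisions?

§12.4 — Class-T Scheme: [the existing use is residential? yes] OR [the proposal has been the subject of statutory consultation? yes] → satisfied.
§12.1 — Senior Scheme: the existing use is residential? yes; the site abuts a classified highway? no; the site does not adjoin protected open land? yes — 2 of 3 hold (need ≥2) → satisfied.
§12.7 — Qualifying Project: the site adjoins protected open land? no; Class-T Scheme (§12.4)? yes; Senior Scheme (§12.1)? yes — 2 of 3 hold (need ≥2) → satisfied.

Yes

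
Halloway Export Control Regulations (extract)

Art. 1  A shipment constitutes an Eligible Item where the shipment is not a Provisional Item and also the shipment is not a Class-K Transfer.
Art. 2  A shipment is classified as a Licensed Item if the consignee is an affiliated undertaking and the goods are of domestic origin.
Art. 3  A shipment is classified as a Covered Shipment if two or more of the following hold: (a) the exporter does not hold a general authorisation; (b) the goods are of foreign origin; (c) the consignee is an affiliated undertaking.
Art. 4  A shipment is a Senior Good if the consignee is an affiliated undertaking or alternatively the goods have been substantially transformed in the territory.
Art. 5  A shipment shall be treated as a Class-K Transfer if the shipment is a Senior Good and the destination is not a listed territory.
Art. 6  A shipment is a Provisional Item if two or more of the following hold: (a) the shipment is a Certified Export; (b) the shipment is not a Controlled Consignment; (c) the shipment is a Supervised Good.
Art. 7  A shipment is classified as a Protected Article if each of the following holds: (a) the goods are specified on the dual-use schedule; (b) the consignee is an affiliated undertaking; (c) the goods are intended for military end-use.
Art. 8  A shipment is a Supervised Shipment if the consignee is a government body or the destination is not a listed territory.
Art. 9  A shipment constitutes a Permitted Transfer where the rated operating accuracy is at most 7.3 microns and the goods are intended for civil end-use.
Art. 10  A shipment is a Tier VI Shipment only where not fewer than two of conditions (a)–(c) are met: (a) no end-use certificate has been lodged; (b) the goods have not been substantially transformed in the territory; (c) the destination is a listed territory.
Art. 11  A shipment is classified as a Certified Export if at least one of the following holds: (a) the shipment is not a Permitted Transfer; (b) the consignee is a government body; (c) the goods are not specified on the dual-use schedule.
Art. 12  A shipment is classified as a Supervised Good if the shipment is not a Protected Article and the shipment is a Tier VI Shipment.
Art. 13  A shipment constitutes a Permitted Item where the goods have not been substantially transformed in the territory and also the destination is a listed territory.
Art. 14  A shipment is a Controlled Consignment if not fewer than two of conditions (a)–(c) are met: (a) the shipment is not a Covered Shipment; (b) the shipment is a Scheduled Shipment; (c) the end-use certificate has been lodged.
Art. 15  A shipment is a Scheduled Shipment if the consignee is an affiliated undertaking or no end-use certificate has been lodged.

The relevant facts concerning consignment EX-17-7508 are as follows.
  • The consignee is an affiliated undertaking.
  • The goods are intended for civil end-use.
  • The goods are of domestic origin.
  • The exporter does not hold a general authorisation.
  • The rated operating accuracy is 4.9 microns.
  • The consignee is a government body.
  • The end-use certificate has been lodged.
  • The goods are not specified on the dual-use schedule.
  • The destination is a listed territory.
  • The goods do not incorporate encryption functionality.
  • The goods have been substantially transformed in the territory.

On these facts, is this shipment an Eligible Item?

Yes

article 9 — Permitted Transfer: [rated operating accuracy: 4.9 microns ≤ 7.3 microns? yes] AND [the goods are intended for civil end-use? yes] → satisfied.
article 11 — Certified Export: [not a Permitted Transfer (article 9)? no] OR [the consignee is a government body? yes] OR [the goods are not specified on the dual-use schedule? yes] → satisfied.
article 3 — Covered Shipment: the exporter does not hold a general authorisation? yes; the goods are of foreign origin? no; the consignee is an affiliated undertaking? yes — 2 of 3 hold (need ≥2) → satisfied.
article 15 — Scheduled Shipment: [the consignee is an affiliated undertaking? yes] OR [no end-use certificate has been lodged? no] → satisfied.
article 14 — Controlled Consignment: not a Covered Shipment (article 3)? no; Scheduled Shipment (article 15)? yes; the end-use certificate has been lodged? yes — 2 of 3 hold (need ≥2) → satisfied.
article 7 — Protected Article: [the goods are specified on the dual-use schedule? no] AND [the consignee is an affiliated undertaking? yes] AND [the goods are intended for military end-use? no] → not satisfied.
article 10 — Tier VI Shipment: no end-use certificate has been lodged? no; the goods have not been substantially transformed in the territory? no; the destination is a listed territory? yes — 1 of 3 hold (need ≥2) → not satisfied.
article 12 — Supervised Good: [not a Protected Article (article 7)? yes] AND [Tier VI Shipment (article 10)? no] → not satisfied.
article 6 — Provisional Item: Certified Export (article 11)? yes; not a Controlled Consignment (article 14)? no; Supervised Good (article 12)? no — 1 of 3 hold (need ≥2) → not satisfied.
article 4 — Senior Good: [the consignee is an affiliated undertaking? yes] OR [the goods have been substantially transformed in the territory? yes] → satisfied.
article 5 — Class-K Transfer: [Senior Good (article 4)? yes] AND [the destination is not a listed territory? no] → not satisfied.
article 1 — Eligible Item: [not a Provisional Item (article 6)? yes] AND [not a Class-K Transfer (article 5)? yes] → satisfied.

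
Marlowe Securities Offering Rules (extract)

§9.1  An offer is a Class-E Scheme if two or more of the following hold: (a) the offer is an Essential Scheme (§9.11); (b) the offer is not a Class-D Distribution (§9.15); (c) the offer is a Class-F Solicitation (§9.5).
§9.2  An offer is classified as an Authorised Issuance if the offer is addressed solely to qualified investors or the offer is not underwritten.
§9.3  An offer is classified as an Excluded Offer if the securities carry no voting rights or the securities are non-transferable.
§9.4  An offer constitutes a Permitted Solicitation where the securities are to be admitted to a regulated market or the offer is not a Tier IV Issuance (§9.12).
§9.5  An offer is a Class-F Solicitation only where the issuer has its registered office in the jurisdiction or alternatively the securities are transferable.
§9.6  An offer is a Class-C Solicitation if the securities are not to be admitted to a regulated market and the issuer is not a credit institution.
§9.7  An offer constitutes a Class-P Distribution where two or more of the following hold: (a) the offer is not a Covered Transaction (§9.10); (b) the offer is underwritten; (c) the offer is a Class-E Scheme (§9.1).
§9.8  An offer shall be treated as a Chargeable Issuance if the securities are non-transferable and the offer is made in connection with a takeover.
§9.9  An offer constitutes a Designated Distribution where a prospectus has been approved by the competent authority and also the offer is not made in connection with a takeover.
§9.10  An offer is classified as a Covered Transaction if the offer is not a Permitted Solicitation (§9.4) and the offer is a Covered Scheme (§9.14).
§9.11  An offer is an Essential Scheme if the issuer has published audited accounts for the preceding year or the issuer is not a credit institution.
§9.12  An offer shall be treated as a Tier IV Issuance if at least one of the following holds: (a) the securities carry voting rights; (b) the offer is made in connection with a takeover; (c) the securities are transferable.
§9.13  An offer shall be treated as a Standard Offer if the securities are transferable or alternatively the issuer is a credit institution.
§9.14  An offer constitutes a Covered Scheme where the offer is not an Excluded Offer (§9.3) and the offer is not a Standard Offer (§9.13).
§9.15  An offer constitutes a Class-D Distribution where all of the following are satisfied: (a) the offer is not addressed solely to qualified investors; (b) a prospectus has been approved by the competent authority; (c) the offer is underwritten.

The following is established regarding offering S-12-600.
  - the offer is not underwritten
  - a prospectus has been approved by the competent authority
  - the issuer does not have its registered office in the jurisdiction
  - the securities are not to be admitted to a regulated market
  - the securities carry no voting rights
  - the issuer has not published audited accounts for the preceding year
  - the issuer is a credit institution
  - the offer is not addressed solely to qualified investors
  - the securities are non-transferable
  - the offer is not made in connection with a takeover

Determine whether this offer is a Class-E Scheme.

Under §9.11: the issuer has published audited accounts for the preceding year? no; or the issuer is not a credit institution? no. So the offer is not an Essential Scheme.
Under §9.15: the offer is not addressed solely to qualified investors? yes; and a prospectus has been approved by the competent authority? yes; and the offer is underwritten? no. So the offer is not a Class-D Distribution.
Under §9.5: the issuer has its registered office in the jurisdiction? no; or the securities are transferable? no. So the offer is not a Class-F Solicitation.
Under §9.1: Essential Scheme (§9.11)? no; not a Class-D Distribution (§9.15)? yes; Class-F Solicitation (§9.5)? no — 1 of 3 hold (need ≥2) → not satisfied.

No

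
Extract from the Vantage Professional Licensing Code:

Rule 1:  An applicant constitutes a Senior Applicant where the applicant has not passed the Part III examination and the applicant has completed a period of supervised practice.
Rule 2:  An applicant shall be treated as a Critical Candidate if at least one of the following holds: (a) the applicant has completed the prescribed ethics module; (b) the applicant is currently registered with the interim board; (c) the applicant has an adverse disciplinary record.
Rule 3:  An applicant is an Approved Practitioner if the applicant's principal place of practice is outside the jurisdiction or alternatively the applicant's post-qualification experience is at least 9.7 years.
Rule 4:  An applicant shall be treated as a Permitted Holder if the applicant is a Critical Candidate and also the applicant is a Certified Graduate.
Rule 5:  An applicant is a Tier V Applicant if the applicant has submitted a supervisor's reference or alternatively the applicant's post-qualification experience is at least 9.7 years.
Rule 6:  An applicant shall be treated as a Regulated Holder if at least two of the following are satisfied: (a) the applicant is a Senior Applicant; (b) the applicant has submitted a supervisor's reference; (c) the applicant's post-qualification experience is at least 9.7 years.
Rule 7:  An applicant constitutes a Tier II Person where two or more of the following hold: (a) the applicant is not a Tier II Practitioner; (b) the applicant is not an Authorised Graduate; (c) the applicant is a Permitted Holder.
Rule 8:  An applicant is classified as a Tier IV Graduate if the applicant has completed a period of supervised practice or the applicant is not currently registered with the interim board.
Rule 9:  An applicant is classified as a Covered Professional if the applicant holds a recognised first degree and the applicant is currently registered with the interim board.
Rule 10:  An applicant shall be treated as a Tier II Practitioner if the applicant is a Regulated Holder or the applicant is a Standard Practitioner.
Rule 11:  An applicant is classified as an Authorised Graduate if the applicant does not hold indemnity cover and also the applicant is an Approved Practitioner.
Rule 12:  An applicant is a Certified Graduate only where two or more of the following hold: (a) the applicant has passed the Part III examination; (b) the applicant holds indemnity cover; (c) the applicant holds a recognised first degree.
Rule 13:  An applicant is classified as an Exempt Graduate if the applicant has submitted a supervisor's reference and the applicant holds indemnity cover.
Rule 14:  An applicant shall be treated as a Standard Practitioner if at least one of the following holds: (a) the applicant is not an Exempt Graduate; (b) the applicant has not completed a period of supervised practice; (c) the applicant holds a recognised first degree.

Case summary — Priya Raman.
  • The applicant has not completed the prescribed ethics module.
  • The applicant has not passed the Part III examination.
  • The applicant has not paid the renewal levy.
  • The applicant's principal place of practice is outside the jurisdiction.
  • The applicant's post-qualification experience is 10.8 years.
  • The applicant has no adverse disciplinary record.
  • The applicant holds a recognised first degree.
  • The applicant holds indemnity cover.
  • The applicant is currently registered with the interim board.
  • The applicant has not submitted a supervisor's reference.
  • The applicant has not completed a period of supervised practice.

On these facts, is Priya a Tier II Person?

Yes

rule 1 — Senior Applicant: [the applicant has not passed the Part III examination? yes] AND [the applicant has completed a period of supervised practice? no] → not satisfied.
rule 6 — Regulated Holder: Senior Applicant (rule 1)? no; the applicant has submitted a supervisor's reference? no; applicant's post-qualification experience: 10.8 years ≥ 9.7 years? yes — 1 of 3 hold (need ≥2) → not satisfied.
rule 13 — Exempt Graduate: [the applicant has submitted a supervisor's reference? no] AND [the applicant holds indemnity cover? yes] → not satisfied.
rule 14 — Standard Practitioner: [not an Exempt Graduate (rule 13)? yes] OR [the applicant has not completed a period of supervised practice? yes] OR [the applicant holds a recognised first degree? yes] → satisfied.
rule 10 — Tier II Practitioner: [Regulated Holder (rule 6)? no] OR [Standard Practitioner (rule 14)? yes] → satisfied.
rule 3 — Approved Practitioner: [the applicant's principal place of practice is outside the jurisdiction? yes] OR [applicant's post-qualification experience: 10.8 years ≥ 9.7 years? yes] → satisfied.
rule 11 — Authorised Graduate: [the applicant does not hold indemnity cover? no] AND [Approved Practitioner (rule 3)? yes] → not satisfied.
rule 2 — Critical Candidate: [the applicant has completed the prescribed ethics module? no] OR [the applicant is currently registered with the interim board? yes] OR [the applicant has an adverse disciplinary record? no] → satisfied.
rule 12 — Certified Graduate: the applicant has passed the Part III examination? no; the applicant holds indemnity cover? yes; the applicant holds a recognised first degree? yes — 2 of 3 hold (need ≥2) → satisfied.
rule 4 — Permitted Holder: [Critical Candidate (rule 2)? yes] AND [Certified Graduate (rule 12)? yes] → satisfied.
rule 7 — Tier II Person: not a Tier II Practitioner (rule 10)? no; not an Authorised Graduate (rule 11)? yes; Permitted Holder (rule 4)? yes — 2 of 3 hold (need ≥2) → satisfied.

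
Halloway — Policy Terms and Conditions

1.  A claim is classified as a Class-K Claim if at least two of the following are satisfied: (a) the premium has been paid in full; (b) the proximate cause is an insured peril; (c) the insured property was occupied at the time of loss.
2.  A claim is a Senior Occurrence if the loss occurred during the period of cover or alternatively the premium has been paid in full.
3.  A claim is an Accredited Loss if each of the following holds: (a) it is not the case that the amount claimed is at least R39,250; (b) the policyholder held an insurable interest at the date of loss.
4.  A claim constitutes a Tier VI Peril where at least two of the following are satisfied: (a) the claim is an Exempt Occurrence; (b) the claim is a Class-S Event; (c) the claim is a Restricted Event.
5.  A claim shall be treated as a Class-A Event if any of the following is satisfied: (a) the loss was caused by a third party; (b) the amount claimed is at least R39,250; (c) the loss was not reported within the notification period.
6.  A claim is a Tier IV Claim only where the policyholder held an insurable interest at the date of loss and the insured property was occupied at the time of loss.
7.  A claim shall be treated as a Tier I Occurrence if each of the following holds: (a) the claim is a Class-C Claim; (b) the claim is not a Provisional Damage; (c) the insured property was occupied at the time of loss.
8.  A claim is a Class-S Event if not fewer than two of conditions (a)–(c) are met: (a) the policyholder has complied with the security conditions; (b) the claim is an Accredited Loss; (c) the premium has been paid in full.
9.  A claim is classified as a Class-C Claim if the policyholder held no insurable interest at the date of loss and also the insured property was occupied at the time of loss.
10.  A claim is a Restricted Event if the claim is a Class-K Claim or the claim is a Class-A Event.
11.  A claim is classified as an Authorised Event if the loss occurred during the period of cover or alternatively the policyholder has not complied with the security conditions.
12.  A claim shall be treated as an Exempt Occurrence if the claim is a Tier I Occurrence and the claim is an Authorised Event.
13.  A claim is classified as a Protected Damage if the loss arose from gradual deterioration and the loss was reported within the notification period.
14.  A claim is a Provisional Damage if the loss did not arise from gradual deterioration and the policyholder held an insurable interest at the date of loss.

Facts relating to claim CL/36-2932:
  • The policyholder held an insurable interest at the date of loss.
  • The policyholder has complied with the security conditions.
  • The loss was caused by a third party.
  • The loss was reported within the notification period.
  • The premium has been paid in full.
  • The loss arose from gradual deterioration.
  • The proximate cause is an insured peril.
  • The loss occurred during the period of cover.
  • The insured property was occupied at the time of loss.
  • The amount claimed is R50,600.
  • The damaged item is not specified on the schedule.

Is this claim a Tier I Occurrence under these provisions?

paragraph 9 — Class-C Claim: [the policyholder held no insurable interest at the date of loss? no] AND [the insured property was occupied at the time of loss? yes] → not satisfied.
paragraph 14 — Provisional Damage: [the loss did not arise from gradual deterioration? no] AND [the policyholder held an insurable interest at the date of loss? yes] → not satisfied.
paragraph 7 — Tier I Occurrence: [Class-C Claim (paragraph 9)? no] AND [not a Provisional Damage (paragraph 14)? yes] AND [the insured property was occupied at the time of loss? yes] → not satisfied.

No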